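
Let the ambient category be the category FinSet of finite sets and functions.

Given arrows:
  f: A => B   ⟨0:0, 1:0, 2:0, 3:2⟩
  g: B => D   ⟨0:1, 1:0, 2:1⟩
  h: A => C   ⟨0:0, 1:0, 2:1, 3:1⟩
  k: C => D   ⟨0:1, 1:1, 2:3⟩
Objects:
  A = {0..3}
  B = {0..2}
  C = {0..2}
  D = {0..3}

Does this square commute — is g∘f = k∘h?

Path 1 = f;g:
  0 f=>0 g=>1
  1 f=>0 g=>1
  2 f=>0 g=>1
  3 f=>2 g=>1
  composite₁ = ⟨0:1, 1:1, 2:1, 3:1⟩
Path 2 = h;k:
  0 h=>0 k=>1
  1 h=>0 k=>1
  2 h=>1 k=>1
  3 h=>1 k=>1
  composite₂ = ⟨0:1, 1:1, 2:1, 3:1⟩
Equal? YES — commutes

Answer: COMMUTES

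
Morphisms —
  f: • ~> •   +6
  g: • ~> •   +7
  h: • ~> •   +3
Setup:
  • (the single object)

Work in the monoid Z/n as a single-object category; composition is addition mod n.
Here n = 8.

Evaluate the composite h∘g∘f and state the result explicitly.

  0 +6≡6 +7≡5 +3≡0  (mod 8)
composite: +0

Answer: +0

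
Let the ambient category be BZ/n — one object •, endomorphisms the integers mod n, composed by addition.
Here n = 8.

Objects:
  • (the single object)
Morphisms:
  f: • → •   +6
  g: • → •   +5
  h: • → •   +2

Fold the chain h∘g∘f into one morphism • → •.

  0 +6≡6 +5≡3 +2≡5  (mod 8)
composite: +5

Answer: +5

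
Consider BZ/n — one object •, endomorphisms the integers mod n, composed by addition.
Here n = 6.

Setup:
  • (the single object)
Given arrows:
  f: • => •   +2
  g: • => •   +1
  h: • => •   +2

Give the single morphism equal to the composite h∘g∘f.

Answer: +5

Trace:
  0 +2≡2 +1≡3 +2≡5  (mod 6)
composite: +5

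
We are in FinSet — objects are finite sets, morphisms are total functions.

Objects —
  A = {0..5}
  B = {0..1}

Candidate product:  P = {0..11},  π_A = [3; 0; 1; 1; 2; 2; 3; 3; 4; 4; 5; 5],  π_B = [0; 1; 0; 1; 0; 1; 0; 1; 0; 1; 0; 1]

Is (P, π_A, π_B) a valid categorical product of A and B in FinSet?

Answer: NOT A VALID PRODUCT — duplicate pair at indices 6,0

Work:
|A|·|B| = 6·2 = 12;  |P| = 12
Check the pairing map k ↦ (π_A(k), π_B(k)):
  0 ↦ (3,0)
  1 ↦ (0,1)
  2 ↦ (1,0)
  3 ↦ (1,1)
  4 ↦ (2,0)
  5 ↦ (2,1)
  6 ↦ (3,0)  ✗ repeats pair of k=0
  7 ↦ (3,1)
  8 ↦ (4,0)
  9 ↦ (4,1)
  10 ↦ (5,0)
  11 ↦ (5,1)
distinct pairs in image: 11 / 12 needed
  → (3,0) hit at k=0 and k=6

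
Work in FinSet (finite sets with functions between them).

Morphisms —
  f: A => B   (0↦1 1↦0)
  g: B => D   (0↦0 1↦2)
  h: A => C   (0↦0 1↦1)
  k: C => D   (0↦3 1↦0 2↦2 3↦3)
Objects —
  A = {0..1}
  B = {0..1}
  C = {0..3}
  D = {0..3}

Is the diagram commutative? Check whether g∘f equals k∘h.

Answer: DOES NOT COMMUTE

Trace:
Along f;g (path 1):
  0 f=>1 g=>2
  1 f=>0 g=>0
  ⟦path⟧₁ = (0↦2 1↦0)
Along h;k (path 2):
  0 h=>0 k=>3
  1 h=>1 k=>0
  ⟦path⟧₂ = (0↦3 1↦0)
Equal? NO — does not commute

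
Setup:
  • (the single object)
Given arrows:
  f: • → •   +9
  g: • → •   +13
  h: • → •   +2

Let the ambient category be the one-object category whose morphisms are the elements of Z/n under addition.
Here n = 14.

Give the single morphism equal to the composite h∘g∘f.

Answer: +10

Trace:
  0 +9≡9 +13≡8 +2≡10  (mod 14)
composite: +10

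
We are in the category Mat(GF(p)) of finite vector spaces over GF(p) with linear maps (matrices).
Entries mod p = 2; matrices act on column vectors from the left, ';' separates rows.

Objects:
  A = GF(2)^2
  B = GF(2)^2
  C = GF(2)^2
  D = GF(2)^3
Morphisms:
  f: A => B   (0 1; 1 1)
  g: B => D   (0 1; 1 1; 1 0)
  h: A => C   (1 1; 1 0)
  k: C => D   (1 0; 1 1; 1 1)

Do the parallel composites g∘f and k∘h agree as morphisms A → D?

Answer: DOES NOT COMMUTE

Work:
Along f;g (path 1):
  e0=⟨1,0⟩ f=>⟨0,1⟩ g=>⟨1,1,0⟩
  e1=⟨0,1⟩ f=>⟨1,1⟩ g=>⟨1,0,1⟩
  ⟦path⟧₁ = (1 1; 1 0; 0 1)
Along h;k (path 2):
  e0=⟨1,0⟩ h=>⟨1,1⟩ k=>⟨1,0,0⟩
  e1=⟨0,1⟩ h=>⟨1,0⟩ k=>⟨1,1,1⟩
  ⟦path⟧₂ = (1 1; 0 1; 0 1)
Equal? NO — does not commute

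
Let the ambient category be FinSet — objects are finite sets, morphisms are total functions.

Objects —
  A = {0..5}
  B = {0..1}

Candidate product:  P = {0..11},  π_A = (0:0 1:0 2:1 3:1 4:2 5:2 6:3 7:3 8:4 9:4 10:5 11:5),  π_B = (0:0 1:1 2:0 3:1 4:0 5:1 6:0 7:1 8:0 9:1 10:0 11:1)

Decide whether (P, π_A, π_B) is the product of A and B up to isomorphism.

|A|·|B| = 6·2 = 12;  |P| = 12
Check the pairing map k ↦ (π_A(k), π_B(k)):
  0 : (0,0)
  1 : (0,1)
  2 : (1,0)
  3 : (1,1)
  4 : (2,0)
  5 : (2,1)
  6 : (3,0)
  7 : (3,1)
  8 : (4,0)
  9 : (4,1)
  10 : (5,0)
  11 : (5,1)
distinct pairs in image: 12 / 12 needed
  → bijection onto A×B; projections well-typed.

Answer: VALID PRODUCT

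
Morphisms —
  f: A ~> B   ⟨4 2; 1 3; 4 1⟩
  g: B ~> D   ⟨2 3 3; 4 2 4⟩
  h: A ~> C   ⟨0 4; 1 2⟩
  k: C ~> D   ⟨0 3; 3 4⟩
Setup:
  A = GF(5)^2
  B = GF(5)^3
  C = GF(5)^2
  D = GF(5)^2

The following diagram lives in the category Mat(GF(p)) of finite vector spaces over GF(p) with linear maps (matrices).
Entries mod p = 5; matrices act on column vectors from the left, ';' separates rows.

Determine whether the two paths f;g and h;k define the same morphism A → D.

Path 1 = f;g:
  e0=(1,0) f~>(4,1,4) g~>(3,4)
  e1=(0,1) f~>(2,3,1) g~>(1,3)
  ⟦path⟧₁ = ⟨3 1; 4 3⟩
Path 2 = h;k:
  e0=(1,0) h~>(0,1) k~>(3,4)
  e1=(0,1) h~>(4,2) k~>(1,0)
  ⟦path⟧₂ = ⟨3 1; 4 0⟩
Equal? distinct morphisms ✗

Answer: DOES NOT COMMUTE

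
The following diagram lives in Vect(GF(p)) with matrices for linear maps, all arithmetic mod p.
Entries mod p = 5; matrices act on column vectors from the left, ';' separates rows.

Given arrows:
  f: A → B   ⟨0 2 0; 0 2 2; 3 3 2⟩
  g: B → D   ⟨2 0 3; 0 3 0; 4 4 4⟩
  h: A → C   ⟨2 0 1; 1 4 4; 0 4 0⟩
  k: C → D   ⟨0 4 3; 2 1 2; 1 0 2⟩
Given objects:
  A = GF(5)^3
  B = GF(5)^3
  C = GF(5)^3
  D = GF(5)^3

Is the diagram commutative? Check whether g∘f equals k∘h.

Answer: DOES NOT COMMUTE

Trace:
Along f;g (path 1):
  e0=⟨1,0,0⟩ f→⟨0,0,3⟩ g→⟨4,0,2⟩
  e1=⟨0,1,0⟩ f→⟨2,2,3⟩ g→⟨3,1,3⟩
  e2=⟨0,0,1⟩ f→⟨0,2,2⟩ g→⟨1,1,1⟩
  ⟦path⟧₁ = ⟨4 3 1; 0 1 1; 2 3 1⟩
Along h;k (path 2):
  e0=⟨1,0,0⟩ h→⟨2,1,0⟩ k→⟨4,0,2⟩
  e1=⟨0,1,0⟩ h→⟨0,4,4⟩ k→⟨3,2,3⟩
  e2=⟨0,0,1⟩ h→⟨1,4,0⟩ k→⟨1,1,1⟩
  ⟦path⟧₂ = ⟨4 3 1; 0 2 1; 2 3 1⟩
Equal? differ; not commutative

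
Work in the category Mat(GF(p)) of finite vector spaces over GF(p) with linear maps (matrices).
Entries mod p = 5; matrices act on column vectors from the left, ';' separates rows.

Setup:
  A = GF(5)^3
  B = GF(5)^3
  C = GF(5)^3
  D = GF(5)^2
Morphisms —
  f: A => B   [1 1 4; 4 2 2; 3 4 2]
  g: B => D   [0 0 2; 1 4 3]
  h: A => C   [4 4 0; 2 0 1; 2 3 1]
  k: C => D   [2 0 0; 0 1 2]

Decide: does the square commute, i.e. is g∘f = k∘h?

Answer: DOES NOT COMMUTE

Work:
1) trace f;g:
  e0=(1,0,0) f=>(1,4,3) g=>(1,1)
  e1=(0,1,0) f=>(1,2,4) g=>(3,1)
  e2=(0,0,1) f=>(4,2,2) g=>(4,3)
  result₁ = [1 3 4; 1 1 3]
2) trace h;k:
  e0=(1,0,0) h=>(4,2,2) k=>(3,1)
  e1=(0,1,0) h=>(4,0,3) k=>(3,1)
  e2=(0,0,1) h=>(0,1,1) k=>(0,3)
  result₂ = [3 3 0; 1 1 3]
Equal? distinct morphisms ✗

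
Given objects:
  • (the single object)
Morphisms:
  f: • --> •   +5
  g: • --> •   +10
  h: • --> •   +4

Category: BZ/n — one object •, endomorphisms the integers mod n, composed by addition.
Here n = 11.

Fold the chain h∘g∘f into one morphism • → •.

Answer: +8

Work:
  0 +5≡5 +10≡4 +4≡8  (mod 11)
result: +8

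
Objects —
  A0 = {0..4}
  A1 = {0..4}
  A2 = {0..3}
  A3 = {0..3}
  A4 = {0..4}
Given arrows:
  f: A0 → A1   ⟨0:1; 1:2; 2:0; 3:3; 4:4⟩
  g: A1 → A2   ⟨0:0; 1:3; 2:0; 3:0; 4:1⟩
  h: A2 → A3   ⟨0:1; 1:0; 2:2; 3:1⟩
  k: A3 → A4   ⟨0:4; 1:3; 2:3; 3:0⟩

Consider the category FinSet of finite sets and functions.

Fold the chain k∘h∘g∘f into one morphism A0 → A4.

Answer: ⟨0:3; 1:3; 2:3; 3:3; 4:4⟩

Work:
  0 f→1 g→3 h→1 k→3
  1 f→2 g→0 h→1 k→3
  2 f→0 g→0 h→1 k→3
  3 f→3 g→0 h→1 k→3
  4 f→4 g→1 h→0 k→4
composite: ⟨0:3; 1:3; 2:3; 3:3; 4:4⟩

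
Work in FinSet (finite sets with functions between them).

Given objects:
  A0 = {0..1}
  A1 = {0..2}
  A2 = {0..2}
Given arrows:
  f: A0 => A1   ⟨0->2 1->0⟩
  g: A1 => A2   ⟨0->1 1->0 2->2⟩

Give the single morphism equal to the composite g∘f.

Answer: ⟨0->2 1->1⟩

Trace:
  0 f=>2 g=>2
  1 f=>0 g=>1
composite: ⟨0->2 1->1⟩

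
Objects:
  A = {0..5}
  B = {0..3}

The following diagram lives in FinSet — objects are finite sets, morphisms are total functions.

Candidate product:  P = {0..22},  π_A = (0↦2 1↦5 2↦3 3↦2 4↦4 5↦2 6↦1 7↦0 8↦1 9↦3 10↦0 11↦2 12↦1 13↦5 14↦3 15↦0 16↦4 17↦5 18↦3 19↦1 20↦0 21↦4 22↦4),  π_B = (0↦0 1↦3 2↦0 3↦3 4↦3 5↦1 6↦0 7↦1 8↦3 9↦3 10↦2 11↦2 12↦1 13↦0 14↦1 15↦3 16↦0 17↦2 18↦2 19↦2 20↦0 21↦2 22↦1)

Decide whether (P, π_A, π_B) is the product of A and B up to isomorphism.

Answer: NOT A VALID PRODUCT — |P|=23 ≠ |A|·|B|=24

Trace:
|A|·|B| = 6·4 = 24;  |P| = 23
  → cardinalities differ; no bijection possible.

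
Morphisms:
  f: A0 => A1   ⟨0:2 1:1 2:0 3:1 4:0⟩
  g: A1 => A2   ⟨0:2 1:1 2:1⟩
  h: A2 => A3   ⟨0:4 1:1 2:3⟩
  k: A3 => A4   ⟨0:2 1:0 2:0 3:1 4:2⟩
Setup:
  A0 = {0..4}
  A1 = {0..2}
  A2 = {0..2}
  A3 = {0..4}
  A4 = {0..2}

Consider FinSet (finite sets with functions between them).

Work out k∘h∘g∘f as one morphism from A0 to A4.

  0 f=>2 g=>1 h=>1 k=>0
  1 f=>1 g=>1 h=>1 k=>0
  2 f=>0 g=>2 h=>3 k=>1
  3 f=>1 g=>1 h=>1 k=>0
  4 f=>0 g=>2 h=>3 k=>1
⟦path⟧: ⟨0:0 1:0 2:1 3:0 4:1⟩

Answer: ⟨0:0 1:0 2:1 3:0 4:1⟩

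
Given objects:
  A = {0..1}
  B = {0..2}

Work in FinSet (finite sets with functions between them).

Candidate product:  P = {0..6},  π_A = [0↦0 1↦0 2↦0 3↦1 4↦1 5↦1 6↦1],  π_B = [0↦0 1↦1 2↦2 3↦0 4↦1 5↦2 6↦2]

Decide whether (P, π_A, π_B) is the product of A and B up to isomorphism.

Answer: NOT A VALID PRODUCT — |P|=7 ≠ |A|·|B|=6

Derivation:
|A|·|B| = 2·3 = 6;  |P| = 7
  → cardinalities differ; no bijection possible.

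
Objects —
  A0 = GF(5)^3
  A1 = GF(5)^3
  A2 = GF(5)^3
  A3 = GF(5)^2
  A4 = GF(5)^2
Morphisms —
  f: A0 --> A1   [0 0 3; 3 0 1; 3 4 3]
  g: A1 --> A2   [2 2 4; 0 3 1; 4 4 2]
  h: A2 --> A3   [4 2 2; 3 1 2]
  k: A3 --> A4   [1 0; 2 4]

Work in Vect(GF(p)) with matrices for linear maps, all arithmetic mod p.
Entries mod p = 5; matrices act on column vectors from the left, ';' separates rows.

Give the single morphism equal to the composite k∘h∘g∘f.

Answer: [2 3 1; 2 3 2]

Trace:
  e0=[1,0,0] f-->[0,3,3] g-->[3,2,3] h-->[2,2] k-->[2,2]
  e1=[0,1,0] f-->[0,0,4] g-->[1,4,3] h-->[3,3] k-->[3,3]
  e2=[0,0,1] f-->[3,1,3] g-->[0,1,2] h-->[1,0] k-->[1,2]
result: [2 3 1; 2 3 2]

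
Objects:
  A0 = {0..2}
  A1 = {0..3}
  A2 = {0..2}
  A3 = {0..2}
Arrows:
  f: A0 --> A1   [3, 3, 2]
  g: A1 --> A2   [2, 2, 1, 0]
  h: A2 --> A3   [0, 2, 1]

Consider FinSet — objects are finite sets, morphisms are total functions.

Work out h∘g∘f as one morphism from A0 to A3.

  0 f-->3 g-->0 h-->0
  1 f-->3 g-->0 h-->0
  2 f-->2 g-->1 h-->2
result: [0, 0, 2]

Answer: [0, 0, 2]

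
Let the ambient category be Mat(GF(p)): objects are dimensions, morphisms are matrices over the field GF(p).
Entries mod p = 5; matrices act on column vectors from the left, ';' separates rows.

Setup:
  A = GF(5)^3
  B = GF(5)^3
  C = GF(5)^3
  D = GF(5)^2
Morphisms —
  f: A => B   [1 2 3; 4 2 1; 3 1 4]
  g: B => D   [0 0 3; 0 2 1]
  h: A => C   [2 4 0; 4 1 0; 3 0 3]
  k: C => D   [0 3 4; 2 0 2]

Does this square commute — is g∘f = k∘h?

Answer: DOES NOT COMMUTE

Trace:
Path 1 = f;g:
  e0=⟨1,0,0⟩ f=>⟨1,4,3⟩ g=>⟨4,1⟩
  e1=⟨0,1,0⟩ f=>⟨2,2,1⟩ g=>⟨3,0⟩
  e2=⟨0,0,1⟩ f=>⟨3,1,4⟩ g=>⟨2,1⟩
  ⟦path⟧₁ = [4 3 2; 1 0 1]
Path 2 = h;k:
  e0=⟨1,0,0⟩ h=>⟨2,4,3⟩ k=>⟨4,0⟩
  e1=⟨0,1,0⟩ h=>⟨4,1,0⟩ k=>⟨3,3⟩
  e2=⟨0,0,1⟩ h=>⟨0,0,3⟩ k=>⟨2,1⟩
  ⟦path⟧₂ = [4 3 2; 0 3 1]
Equal? NO — does not commute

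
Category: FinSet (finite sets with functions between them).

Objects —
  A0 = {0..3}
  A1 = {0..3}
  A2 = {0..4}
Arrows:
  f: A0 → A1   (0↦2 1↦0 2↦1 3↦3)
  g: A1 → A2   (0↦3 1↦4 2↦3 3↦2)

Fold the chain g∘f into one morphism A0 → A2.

Answer: (0↦3 1↦3 2↦4 3↦2)

Trace:
  0 f→2 g→3
  1 f→0 g→3
  2 f→1 g→4
  3 f→3 g→2
⟦path⟧: (0↦3 1↦3 2↦4 3↦2)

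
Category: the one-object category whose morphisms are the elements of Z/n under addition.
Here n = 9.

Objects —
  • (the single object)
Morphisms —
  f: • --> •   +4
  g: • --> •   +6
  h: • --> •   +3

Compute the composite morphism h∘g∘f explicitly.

  0 +4≡4 +6≡1 +3≡4  (mod 9)
⟦path⟧: +4

Answer: +4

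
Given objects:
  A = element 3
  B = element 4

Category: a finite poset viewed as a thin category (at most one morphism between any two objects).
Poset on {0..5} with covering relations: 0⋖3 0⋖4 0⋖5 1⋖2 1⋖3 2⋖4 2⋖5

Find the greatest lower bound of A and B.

Lower bounds of A=3 and B=4: {0,1}
  maximal lower bounds 0 and 1 are incomparable: neither 0≤1 nor 1≤0
→ no greatest lower bound exists

Answer: NO MEET EXISTS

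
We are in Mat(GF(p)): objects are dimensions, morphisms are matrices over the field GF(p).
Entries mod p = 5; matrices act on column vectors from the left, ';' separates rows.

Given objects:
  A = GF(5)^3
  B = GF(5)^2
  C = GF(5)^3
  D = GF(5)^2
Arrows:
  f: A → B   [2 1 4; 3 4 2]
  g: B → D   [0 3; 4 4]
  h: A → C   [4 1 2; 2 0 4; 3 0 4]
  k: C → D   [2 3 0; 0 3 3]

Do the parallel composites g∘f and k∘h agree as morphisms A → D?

1) trace f;g:
  e0=[1,0,0] f→[2,3] g→[4,0]
  e1=[0,1,0] f→[1,4] g→[2,0]
  e2=[0,0,1] f→[4,2] g→[1,4]
  ⟦path⟧₁ = [4 2 1; 0 0 4]
2) trace h;k:
  e0=[1,0,0] h→[4,2,3] k→[4,0]
  e1=[0,1,0] h→[1,0,0] k→[2,0]
  e2=[0,0,1] h→[2,4,4] k→[1,4]
  ⟦path⟧₂ = [4 2 1; 0 0 4]
Equal? same morphism ✓

Answer: COMMUTES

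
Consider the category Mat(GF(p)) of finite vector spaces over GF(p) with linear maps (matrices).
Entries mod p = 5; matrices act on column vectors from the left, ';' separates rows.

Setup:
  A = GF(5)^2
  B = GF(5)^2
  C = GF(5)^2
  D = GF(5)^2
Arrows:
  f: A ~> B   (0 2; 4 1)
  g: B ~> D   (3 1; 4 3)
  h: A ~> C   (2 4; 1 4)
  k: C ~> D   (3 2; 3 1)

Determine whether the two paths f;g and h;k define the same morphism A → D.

Along f;g (path 1):
  e0=(1,0) f~>(0,4) g~>(4,2)
  e1=(0,1) f~>(2,1) g~>(2,1)
  ⟦path⟧₁ = (4 2; 2 1)
Along h;k (path 2):
  e0=(1,0) h~>(2,1) k~>(3,2)
  e1=(0,1) h~>(4,4) k~>(0,1)
  ⟦path⟧₂ = (3 0; 2 1)
Equal? differ; not commutative

Answer: DOES NOT COMMUTE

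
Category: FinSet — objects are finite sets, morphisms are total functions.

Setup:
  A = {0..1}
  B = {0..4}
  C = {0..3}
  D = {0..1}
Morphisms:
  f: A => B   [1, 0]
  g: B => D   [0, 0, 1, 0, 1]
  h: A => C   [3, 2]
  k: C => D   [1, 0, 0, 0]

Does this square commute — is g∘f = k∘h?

Answer: COMMUTES

Work:
Along f;g (path 1):
  0 f=>1 g=>0
  1 f=>0 g=>0
  result₁ = [0, 0]
Along h;k (path 2):
  0 h=>3 k=>0
  1 h=>2 k=>0
  result₂ = [0, 0]
Equal? YES — commutes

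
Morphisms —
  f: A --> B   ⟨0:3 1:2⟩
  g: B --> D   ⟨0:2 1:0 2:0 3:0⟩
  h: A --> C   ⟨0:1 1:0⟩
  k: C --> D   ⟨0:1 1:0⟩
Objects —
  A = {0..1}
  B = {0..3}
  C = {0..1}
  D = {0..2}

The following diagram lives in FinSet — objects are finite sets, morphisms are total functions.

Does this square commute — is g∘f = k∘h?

Answer: DOES NOT COMMUTE

Work:
1) trace f;g:
  0 f-->3 g-->0
  1 f-->2 g-->0
  result₁ = ⟨0:0 1:0⟩
2) trace h;k:
  0 h-->1 k-->0
  1 h-->0 k-->1
  result₂ = ⟨0:0 1:1⟩
Equal? distinct morphisms ✗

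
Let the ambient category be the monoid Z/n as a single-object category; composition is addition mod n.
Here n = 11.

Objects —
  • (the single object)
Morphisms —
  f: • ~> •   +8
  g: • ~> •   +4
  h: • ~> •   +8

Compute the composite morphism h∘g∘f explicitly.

  0 +8≡8 +4≡1 +8≡9  (mod 11)
composite: +9

Answer: +9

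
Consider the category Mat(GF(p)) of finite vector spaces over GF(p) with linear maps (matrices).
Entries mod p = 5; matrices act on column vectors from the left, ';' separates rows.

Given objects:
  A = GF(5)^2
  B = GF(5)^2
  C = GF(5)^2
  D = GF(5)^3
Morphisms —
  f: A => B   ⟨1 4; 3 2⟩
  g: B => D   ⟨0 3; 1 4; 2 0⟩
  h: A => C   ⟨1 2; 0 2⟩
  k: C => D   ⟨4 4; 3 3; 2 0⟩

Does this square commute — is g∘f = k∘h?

Answer: DOES NOT COMMUTE

Work:
Along f;g (path 1):
  e0=(1,0) f=>(1,3) g=>(4,3,2)
  e1=(0,1) f=>(4,2) g=>(1,2,3)
  ⟦path⟧₁ = ⟨4 1; 3 2; 2 3⟩
Along h;k (path 2):
  e0=(1,0) h=>(1,0) k=>(4,3,2)
  e1=(0,1) h=>(2,2) k=>(1,2,4)
  ⟦path⟧₂ = ⟨4 1; 3 2; 2 4⟩
Equal? differ; not commutative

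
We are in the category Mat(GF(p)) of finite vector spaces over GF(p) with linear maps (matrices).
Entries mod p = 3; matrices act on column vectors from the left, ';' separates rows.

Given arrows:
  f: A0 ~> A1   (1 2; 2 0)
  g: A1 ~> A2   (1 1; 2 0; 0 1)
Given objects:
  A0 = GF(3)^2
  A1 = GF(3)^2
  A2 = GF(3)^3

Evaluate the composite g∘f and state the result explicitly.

  e0=⟨1,0⟩ f~>⟨1,2⟩ g~>⟨0,2,2⟩
  e1=⟨0,1⟩ f~>⟨2,0⟩ g~>⟨2,1,0⟩
composite: (0 2; 2 1; 2 0)

Answer: (0 2; 2 1; 2 0)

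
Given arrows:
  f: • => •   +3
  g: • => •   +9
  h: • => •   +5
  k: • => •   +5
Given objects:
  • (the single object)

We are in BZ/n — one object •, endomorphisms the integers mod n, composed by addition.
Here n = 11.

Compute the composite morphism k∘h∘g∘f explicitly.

  0 +3≡3 +9≡1 +5≡6 +5≡0  (mod 11)
composite: +0

Answer: +0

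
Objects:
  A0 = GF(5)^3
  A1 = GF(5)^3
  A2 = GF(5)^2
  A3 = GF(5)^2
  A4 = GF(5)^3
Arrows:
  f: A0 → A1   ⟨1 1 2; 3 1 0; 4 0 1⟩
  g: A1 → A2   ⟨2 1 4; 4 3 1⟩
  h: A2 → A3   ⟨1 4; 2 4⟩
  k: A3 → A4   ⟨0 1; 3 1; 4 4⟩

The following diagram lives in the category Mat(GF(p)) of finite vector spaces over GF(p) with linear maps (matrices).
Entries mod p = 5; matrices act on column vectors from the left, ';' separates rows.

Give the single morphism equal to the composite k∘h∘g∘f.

  e0=⟨1,0,0⟩ f→⟨1,3,4⟩ g→⟨1,2⟩ h→⟨4,0⟩ k→⟨0,2,1⟩
  e1=⟨0,1,0⟩ f→⟨1,1,0⟩ g→⟨3,2⟩ h→⟨1,4⟩ k→⟨4,2,0⟩
  e2=⟨0,0,1⟩ f→⟨2,0,1⟩ g→⟨3,4⟩ h→⟨4,2⟩ k→⟨2,4,4⟩
⟦path⟧: ⟨0 4 2; 2 2 4; 1 0 4⟩

Answer: ⟨0 4 2; 2 2 4; 1 0 4⟩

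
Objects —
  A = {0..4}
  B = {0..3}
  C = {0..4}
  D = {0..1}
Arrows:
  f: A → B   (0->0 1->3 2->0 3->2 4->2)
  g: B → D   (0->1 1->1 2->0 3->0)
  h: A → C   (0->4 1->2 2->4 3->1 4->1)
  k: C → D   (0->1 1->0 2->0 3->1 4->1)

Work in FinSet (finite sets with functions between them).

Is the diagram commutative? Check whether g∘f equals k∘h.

Answer: COMMUTES

Trace:
Path 1 = f;g:
  0 f→0 g→1
  1 f→3 g→0
  2 f→0 g→1
  3 f→2 g→0
  4 f→2 g→0
  result₁ = (0->1 1->0 2->1 3->0 4->0)
Path 2 = h;k:
  0 h→4 k→1
  1 h→2 k→0
  2 h→4 k→1
  3 h→1 k→0
  4 h→1 k→0
  result₂ = (0->1 1->0 2->1 3->0 4->0)
Equal? same morphism ✓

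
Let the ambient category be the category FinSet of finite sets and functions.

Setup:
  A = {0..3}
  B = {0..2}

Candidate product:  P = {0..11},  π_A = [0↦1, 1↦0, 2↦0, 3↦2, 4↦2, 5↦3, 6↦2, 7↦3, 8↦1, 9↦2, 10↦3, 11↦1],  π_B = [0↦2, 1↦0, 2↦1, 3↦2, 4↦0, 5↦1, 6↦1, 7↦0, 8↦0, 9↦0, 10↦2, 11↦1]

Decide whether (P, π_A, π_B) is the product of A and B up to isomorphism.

|A|·|B| = 4·3 = 12;  |P| = 12
Check the pairing map k ↦ (π_A(k), π_B(k)):
  0 ↦ (1,2)
  1 ↦ (0,0)
  2 ↦ (0,1)
  3 ↦ (2,2)
  4 ↦ (2,0)
  5 ↦ (3,1)
  6 ↦ (2,1)
  7 ↦ (3,0)
  8 ↦ (1,0)
  9 ↦ (2,0)  ✗ repeats pair of k=4
  10 ↦ (3,2)
  11 ↦ (1,1)
distinct pairs in image: 11 / 12 needed
  → (2,0) hit at k=4 and k=9

Answer: NOT A VALID PRODUCT — duplicate pair at indices 4,9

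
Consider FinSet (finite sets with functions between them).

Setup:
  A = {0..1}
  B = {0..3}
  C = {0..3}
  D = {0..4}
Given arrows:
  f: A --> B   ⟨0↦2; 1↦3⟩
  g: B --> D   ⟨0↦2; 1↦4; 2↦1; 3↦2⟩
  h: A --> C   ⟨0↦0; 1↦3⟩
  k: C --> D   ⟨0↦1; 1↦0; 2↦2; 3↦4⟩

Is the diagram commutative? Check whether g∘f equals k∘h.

Path 1 = f;g:
  0 f-->2 g-->1
  1 f-->3 g-->2
  result₁ = ⟨0↦1; 1↦2⟩
Path 2 = h;k:
  0 h-->0 k-->1
  1 h-->3 k-->4
  result₂ = ⟨0↦1; 1↦4⟩
Equal? differ; not commutative

Answer: DOES NOT COMMUTE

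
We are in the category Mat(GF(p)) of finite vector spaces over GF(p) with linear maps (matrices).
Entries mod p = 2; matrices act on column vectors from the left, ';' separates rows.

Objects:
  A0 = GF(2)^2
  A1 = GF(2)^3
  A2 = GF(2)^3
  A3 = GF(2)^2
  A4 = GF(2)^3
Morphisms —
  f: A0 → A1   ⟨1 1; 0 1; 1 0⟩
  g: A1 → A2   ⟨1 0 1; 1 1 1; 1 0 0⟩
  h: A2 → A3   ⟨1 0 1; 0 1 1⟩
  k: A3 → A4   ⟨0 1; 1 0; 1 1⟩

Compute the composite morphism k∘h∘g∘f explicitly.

Answer: ⟨1 1; 1 0; 0 1⟩

Derivation:
  e0=(1,0) f→(1,0,1) g→(0,0,1) h→(1,1) k→(1,1,0)
  e1=(0,1) f→(1,1,0) g→(1,0,1) h→(0,1) k→(1,0,1)
composite: ⟨1 1; 1 0; 0 1⟩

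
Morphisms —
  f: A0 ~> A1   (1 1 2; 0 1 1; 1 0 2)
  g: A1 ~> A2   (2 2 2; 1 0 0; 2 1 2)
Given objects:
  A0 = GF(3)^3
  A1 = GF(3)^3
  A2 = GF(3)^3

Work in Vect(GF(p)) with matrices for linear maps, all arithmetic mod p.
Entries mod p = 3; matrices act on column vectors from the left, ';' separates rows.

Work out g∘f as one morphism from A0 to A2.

Answer: (1 1 1; 1 1 2; 1 0 0)

Derivation:
  e0=[1,0,0] f~>[1,0,1] g~>[1,1,1]
  e1=[0,1,0] f~>[1,1,0] g~>[1,1,0]
  e2=[0,0,1] f~>[2,1,2] g~>[1,2,0]
result: (1 1 1; 1 1 2; 1 0 0)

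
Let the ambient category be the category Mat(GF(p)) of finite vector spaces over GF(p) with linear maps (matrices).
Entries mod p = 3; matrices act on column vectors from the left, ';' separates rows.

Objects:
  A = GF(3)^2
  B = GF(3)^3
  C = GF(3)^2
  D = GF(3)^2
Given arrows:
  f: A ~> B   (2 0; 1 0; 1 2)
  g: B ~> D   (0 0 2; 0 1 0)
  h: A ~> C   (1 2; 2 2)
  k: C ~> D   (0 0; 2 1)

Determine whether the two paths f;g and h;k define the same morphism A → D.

Along f;g (path 1):
  e0=⟨1,0⟩ f~>⟨2,1,1⟩ g~>⟨2,1⟩
  e1=⟨0,1⟩ f~>⟨0,0,2⟩ g~>⟨1,0⟩
  composite₁ = (2 1; 1 0)
Along h;k (path 2):
  e0=⟨1,0⟩ h~>⟨1,2⟩ k~>⟨0,1⟩
  e1=⟨0,1⟩ h~>⟨2,2⟩ k~>⟨0,0⟩
  composite₂ = (0 0; 1 0)
Equal? distinct morphisms ✗

Answer: DOES NOT COMMUTE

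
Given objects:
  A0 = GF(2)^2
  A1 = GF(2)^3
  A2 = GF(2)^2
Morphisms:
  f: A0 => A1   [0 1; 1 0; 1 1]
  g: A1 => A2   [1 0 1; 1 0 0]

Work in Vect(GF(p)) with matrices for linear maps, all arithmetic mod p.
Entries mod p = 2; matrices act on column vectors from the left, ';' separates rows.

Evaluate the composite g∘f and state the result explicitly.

  e0=[1,0] f=>[0,1,1] g=>[1,0]
  e1=[0,1] f=>[1,0,1] g=>[0,1]
composite: [1 0; 0 1]

Answer: [1 0; 0 1]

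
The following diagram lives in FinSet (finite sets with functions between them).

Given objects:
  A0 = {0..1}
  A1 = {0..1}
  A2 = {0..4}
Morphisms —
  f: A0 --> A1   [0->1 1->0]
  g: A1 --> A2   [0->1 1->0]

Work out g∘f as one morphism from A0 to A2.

  0 f-->1 g-->0
  1 f-->0 g-->1
composite: [0->0 1->1]

Answer: [0->0 1->1]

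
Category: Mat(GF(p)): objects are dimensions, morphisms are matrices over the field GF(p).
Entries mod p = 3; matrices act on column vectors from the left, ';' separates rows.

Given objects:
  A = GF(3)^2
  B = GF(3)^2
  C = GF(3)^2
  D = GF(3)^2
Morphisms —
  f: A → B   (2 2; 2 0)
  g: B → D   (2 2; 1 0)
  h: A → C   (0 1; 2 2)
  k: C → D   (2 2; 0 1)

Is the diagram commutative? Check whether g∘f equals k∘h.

Answer: DOES NOT COMMUTE

Work:
Path 1 = f;g:
  e0=⟨1,0⟩ f→⟨2,2⟩ g→⟨2,2⟩
  e1=⟨0,1⟩ f→⟨2,0⟩ g→⟨1,2⟩
  composite₁ = (2 1; 2 2)
Path 2 = h;k:
  e0=⟨1,0⟩ h→⟨0,2⟩ k→⟨1,2⟩
  e1=⟨0,1⟩ h→⟨1,2⟩ k→⟨0,2⟩
  composite₂ = (1 0; 2 2)
Equal? differ; not commutative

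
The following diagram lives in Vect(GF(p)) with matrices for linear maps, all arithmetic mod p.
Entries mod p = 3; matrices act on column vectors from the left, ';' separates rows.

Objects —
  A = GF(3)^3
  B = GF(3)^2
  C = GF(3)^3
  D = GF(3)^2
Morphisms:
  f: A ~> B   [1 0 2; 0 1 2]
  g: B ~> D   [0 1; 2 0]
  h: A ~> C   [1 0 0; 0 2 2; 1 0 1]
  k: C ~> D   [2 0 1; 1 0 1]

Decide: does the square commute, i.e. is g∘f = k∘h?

Answer: DOES NOT COMMUTE

Work:
1) trace f;g:
  e0=⟨1,0,0⟩ f~>⟨1,0⟩ g~>⟨0,2⟩
  e1=⟨0,1,0⟩ f~>⟨0,1⟩ g~>⟨1,0⟩
  e2=⟨0,0,1⟩ f~>⟨2,2⟩ g~>⟨2,1⟩
  result₁ = [0 1 2; 2 0 1]
2) trace h;k:
  e0=⟨1,0,0⟩ h~>⟨1,0,1⟩ k~>⟨0,2⟩
  e1=⟨0,1,0⟩ h~>⟨0,2,0⟩ k~>⟨0,0⟩
  e2=⟨0,0,1⟩ h~>⟨0,2,1⟩ k~>⟨1,1⟩
  result₂ = [0 0 1; 2 0 1]
Equal? distinct morphisms ✗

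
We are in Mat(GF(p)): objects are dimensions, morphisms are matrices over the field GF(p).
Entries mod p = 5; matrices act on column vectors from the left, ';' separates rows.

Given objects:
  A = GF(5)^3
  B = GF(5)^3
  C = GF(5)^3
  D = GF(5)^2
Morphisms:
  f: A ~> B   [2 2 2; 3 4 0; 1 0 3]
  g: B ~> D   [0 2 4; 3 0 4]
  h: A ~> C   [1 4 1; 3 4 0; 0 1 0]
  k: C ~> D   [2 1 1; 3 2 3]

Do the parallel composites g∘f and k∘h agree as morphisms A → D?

Answer: DOES NOT COMMUTE

Derivation:
1) trace f;g:
  e0=(1,0,0) f~>(2,3,1) g~>(0,0)
  e1=(0,1,0) f~>(2,4,0) g~>(3,1)
  e2=(0,0,1) f~>(2,0,3) g~>(2,3)
  ⟦path⟧₁ = [0 3 2; 0 1 3]
2) trace h;k:
  e0=(1,0,0) h~>(1,3,0) k~>(0,4)
  e1=(0,1,0) h~>(4,4,1) k~>(3,3)
  e2=(0,0,1) h~>(1,0,0) k~>(2,3)
  ⟦path⟧₂ = [0 3 2; 4 3 3]
Equal? differ; not commutative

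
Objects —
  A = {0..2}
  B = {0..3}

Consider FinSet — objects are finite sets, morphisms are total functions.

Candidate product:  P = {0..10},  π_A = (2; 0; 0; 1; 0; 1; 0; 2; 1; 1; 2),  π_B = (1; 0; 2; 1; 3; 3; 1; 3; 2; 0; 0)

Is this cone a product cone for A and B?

|A|·|B| = 3·4 = 12;  |P| = 11
  → cardinalities differ; no bijection possible.

Answer: NOT A VALID PRODUCT — |P|=11 ≠ |A|·|B|=12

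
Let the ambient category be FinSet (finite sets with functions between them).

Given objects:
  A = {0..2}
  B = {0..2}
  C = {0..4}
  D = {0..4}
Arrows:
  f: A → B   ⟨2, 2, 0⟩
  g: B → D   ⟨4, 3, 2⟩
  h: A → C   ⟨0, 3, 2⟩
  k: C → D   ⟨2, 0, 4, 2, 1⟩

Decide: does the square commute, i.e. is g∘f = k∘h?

Along f;g (path 1):
  0 f→2 g→2
  1 f→2 g→2
  2 f→0 g→4
  composite₁ = ⟨2, 2, 4⟩
Along h;k (path 2):
  0 h→0 k→2
  1 h→3 k→2
  2 h→2 k→4
  composite₂ = ⟨2, 2, 4⟩
Equal? YES — commutes

Answer: COMMUTES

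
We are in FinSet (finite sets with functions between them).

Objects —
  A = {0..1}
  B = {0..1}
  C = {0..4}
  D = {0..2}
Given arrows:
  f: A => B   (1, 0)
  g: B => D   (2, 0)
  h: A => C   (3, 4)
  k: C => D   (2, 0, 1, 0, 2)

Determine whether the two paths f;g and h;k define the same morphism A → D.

Path 1 = f;g:
  0 f=>1 g=>0
  1 f=>0 g=>2
  ⟦path⟧₁ = (0, 2)
Path 2 = h;k:
  0 h=>3 k=>0
  1 h=>4 k=>2
  ⟦path⟧₂ = (0, 2)
Equal? YES — commutes

Answer: COMMUTES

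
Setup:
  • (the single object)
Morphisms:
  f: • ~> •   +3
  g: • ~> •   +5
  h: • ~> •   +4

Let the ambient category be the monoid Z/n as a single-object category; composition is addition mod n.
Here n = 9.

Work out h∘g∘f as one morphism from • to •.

Answer: +3

Derivation:
  0 +3≡3 +5≡8 +4≡3  (mod 9)
⟦path⟧: +3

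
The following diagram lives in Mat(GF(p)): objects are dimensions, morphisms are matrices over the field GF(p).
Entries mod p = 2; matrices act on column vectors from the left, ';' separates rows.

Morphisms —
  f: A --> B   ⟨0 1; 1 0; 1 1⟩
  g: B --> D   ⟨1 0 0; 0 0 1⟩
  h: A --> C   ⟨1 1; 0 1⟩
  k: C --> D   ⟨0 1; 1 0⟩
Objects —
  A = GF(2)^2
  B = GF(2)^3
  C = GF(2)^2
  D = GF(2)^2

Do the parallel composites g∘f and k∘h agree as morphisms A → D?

1) trace f;g:
  e0=[1,0] f-->[0,1,1] g-->[0,1]
  e1=[0,1] f-->[1,0,1] g-->[1,1]
  ⟦path⟧₁ = ⟨0 1; 1 1⟩
2) trace h;k:
  e0=[1,0] h-->[1,0] k-->[0,1]
  e1=[0,1] h-->[1,1] k-->[1,1]
  ⟦path⟧₂ = ⟨0 1; 1 1⟩
Equal? YES — commutes

Answer: COMMUTES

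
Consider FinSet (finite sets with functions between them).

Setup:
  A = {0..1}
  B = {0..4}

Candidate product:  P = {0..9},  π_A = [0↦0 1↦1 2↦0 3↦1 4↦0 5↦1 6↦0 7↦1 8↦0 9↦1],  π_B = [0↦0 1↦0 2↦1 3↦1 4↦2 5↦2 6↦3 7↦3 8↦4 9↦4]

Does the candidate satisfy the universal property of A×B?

|A|·|B| = 2·5 = 10;  |P| = 10
Check the pairing map k ↦ (π_A(k), π_B(k)):
  0 ↦ (0,0)
  1 ↦ (1,0)
  2 ↦ (0,1)
  3 ↦ (1,1)
  4 ↦ (0,2)
  5 ↦ (1,2)
  6 ↦ (0,3)
  7 ↦ (1,3)
  8 ↦ (0,4)
  9 ↦ (1,4)
distinct pairs in image: 10 / 10 needed
  → bijection onto A×B; projections well-typed.

Answer: VALID PRODUCT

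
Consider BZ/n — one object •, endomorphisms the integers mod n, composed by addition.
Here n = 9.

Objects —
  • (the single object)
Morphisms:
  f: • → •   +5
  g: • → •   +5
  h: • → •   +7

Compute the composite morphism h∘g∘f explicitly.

  0 +5≡5 +5≡1 +7≡8  (mod 9)
result: +8

Answer: +8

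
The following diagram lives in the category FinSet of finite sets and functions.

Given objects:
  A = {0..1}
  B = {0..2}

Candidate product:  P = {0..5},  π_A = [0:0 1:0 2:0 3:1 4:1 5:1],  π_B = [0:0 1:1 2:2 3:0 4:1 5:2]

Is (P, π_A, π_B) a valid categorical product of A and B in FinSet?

|A|·|B| = 2·3 = 6;  |P| = 6
Check the pairing map k ↦ (π_A(k), π_B(k)):
  0 : (0,0)
  1 : (0,1)
  2 : (0,2)
  3 : (1,0)
  4 : (1,1)
  5 : (1,2)
distinct pairs in image: 6 / 6 needed
  → bijection onto A×B; projections well-typed.

Answer: VALID PRODUCT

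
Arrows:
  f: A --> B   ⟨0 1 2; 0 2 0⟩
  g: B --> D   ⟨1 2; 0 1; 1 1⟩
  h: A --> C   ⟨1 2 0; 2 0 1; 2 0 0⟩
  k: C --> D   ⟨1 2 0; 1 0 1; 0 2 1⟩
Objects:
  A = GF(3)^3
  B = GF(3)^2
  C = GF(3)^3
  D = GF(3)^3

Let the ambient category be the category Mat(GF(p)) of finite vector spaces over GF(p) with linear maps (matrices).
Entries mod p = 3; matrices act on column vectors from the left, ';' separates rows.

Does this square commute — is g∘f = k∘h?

Answer: DOES NOT COMMUTE

Work:
Along f;g (path 1):
  e0=⟨1,0,0⟩ f-->⟨0,0⟩ g-->⟨0,0,0⟩
  e1=⟨0,1,0⟩ f-->⟨1,2⟩ g-->⟨2,2,0⟩
  e2=⟨0,0,1⟩ f-->⟨2,0⟩ g-->⟨2,0,2⟩
  result₁ = ⟨0 2 2; 0 2 0; 0 0 2⟩
Along h;k (path 2):
  e0=⟨1,0,0⟩ h-->⟨1,2,2⟩ k-->⟨2,0,0⟩
  e1=⟨0,1,0⟩ h-->⟨2,0,0⟩ k-->⟨2,2,0⟩
  e2=⟨0,0,1⟩ h-->⟨0,1,0⟩ k-->⟨2,0,2⟩
  result₂ = ⟨2 2 2; 0 2 0; 0 0 2⟩
Equal? differ; not commutative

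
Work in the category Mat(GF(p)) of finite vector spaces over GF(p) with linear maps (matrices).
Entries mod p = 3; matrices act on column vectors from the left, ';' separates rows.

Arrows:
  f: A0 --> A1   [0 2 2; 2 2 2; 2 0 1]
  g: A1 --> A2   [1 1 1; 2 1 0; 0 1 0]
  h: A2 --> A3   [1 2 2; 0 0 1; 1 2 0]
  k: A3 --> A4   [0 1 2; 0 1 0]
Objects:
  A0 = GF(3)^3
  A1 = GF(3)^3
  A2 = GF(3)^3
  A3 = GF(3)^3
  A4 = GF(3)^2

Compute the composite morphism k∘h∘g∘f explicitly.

  e0=(1,0,0) f-->(0,2,2) g-->(1,2,2) h-->(0,2,2) k-->(0,2)
  e1=(0,1,0) f-->(2,2,0) g-->(1,0,2) h-->(2,2,1) k-->(1,2)
  e2=(0,0,1) f-->(2,2,1) g-->(2,0,2) h-->(0,2,2) k-->(0,2)
composite: [0 1 0; 2 2 2]

Answer: [0 1 0; 2 2 2]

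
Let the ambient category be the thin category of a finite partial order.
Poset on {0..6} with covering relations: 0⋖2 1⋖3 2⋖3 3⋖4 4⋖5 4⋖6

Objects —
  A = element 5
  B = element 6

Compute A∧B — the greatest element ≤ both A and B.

Answer: A∧B = 4

Derivation:
Lower bounds of A=5 and B=6: {0,1,2,3,4}
  0 ⊑ 4
  1 ⊑ 4
  2 ⊑ 4
  3 ⊑ 4
  4 ⊑ 4
glb = 4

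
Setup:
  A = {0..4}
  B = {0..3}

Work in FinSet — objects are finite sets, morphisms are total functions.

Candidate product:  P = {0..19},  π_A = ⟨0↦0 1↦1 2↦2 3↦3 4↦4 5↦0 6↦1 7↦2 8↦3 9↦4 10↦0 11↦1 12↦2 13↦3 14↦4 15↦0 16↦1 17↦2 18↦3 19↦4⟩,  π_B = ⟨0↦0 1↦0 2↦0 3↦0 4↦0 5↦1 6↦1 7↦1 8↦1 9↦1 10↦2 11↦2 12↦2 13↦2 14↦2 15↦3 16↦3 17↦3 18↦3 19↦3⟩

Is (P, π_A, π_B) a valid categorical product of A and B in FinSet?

Answer: VALID PRODUCT

Derivation:
|A|·|B| = 5·4 = 20;  |P| = 20
Check the pairing map k ↦ (π_A(k), π_B(k)):
  0 ↦ (0,0)
  1 ↦ (1,0)
  2 ↦ (2,0)
  3 ↦ (3,0)
  4 ↦ (4,0)
  5 ↦ (0,1)
  6 ↦ (1,1)
  7 ↦ (2,1)
  8 ↦ (3,1)
  9 ↦ (4,1)
  10 ↦ (0,2)
  11 ↦ (1,2)
  12 ↦ (2,2)
  13 ↦ (3,2)
  14 ↦ (4,2)
  15 ↦ (0,3)
  16 ↦ (1,3)
  17 ↦ (2,3)
  18 ↦ (3,3)
  19 ↦ (4,3)
distinct pairs in image: 20 / 20 needed
  → bijection onto A×B; projections well-typed.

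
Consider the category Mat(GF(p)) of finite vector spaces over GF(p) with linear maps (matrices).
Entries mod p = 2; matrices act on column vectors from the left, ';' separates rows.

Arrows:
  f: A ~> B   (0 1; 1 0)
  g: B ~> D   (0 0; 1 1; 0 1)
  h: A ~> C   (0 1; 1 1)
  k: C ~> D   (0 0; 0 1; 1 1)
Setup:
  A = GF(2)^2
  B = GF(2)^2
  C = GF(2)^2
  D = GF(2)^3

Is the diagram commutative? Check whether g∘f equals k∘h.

Answer: COMMUTES

Derivation:
Along f;g (path 1):
  e0=⟨1,0⟩ f~>⟨0,1⟩ g~>⟨0,1,1⟩
  e1=⟨0,1⟩ f~>⟨1,0⟩ g~>⟨0,1,0⟩
  ⟦path⟧₁ = (0 0; 1 1; 1 0)
Along h;k (path 2):
  e0=⟨1,0⟩ h~>⟨0,1⟩ k~>⟨0,1,1⟩
  e1=⟨0,1⟩ h~>⟨1,1⟩ k~>⟨0,1,0⟩
  ⟦path⟧₂ = (0 0; 1 1; 1 0)
Equal? equal; square commutes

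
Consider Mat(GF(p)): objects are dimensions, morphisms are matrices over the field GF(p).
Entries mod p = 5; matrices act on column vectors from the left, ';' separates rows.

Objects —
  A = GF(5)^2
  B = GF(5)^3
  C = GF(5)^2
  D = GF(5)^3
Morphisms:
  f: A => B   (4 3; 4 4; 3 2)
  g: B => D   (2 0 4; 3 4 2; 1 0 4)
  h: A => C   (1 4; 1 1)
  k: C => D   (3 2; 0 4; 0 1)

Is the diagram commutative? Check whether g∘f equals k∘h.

Answer: COMMUTES

Work:
Along f;g (path 1):
  e0=⟨1,0⟩ f=>⟨4,4,3⟩ g=>⟨0,4,1⟩
  e1=⟨0,1⟩ f=>⟨3,4,2⟩ g=>⟨4,4,1⟩
  result₁ = (0 4; 4 4; 1 1)
Along h;k (path 2):
  e0=⟨1,0⟩ h=>⟨1,1⟩ k=>⟨0,4,1⟩
  e1=⟨0,1⟩ h=>⟨4,1⟩ k=>⟨4,4,1⟩
  result₂ = (0 4; 4 4; 1 1)
Equal? equal; square commutes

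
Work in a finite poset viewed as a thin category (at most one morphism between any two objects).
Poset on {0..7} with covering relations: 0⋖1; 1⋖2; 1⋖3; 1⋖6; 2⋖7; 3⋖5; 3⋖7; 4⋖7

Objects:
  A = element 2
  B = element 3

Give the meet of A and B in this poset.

{x : x≤A ∧ x≤B} = {0,1}  (A=2, B=3)
  0 ≤ 1
  1 ≤ 1
glb = 1

Answer: A∧B = 1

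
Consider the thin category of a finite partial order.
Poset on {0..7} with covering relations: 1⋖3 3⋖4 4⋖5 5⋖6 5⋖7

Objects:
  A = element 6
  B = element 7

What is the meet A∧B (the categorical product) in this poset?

Answer: A∧B = 5

Trace:
{x : x≤A ∧ x≤B} = {1,3,4,5}  (A=6, B=7)
  1 ≤ 5
  3 ≤ 5
  4 ≤ 5
  5 ≤ 5
glb = 5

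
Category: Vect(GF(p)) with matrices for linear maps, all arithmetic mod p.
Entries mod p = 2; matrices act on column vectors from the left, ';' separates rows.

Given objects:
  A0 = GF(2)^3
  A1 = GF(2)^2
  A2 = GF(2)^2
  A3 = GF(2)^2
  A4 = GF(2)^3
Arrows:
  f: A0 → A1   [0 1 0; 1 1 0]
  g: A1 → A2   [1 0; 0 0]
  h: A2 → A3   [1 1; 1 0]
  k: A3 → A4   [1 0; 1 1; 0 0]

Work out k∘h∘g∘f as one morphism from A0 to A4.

Answer: [0 1 0; 0 0 0; 0 0 0]

Work:
  e0=[1,0,0] f→[0,1] g→[0,0] h→[0,0] k→[0,0,0]
  e1=[0,1,0] f→[1,1] g→[1,0] h→[1,1] k→[1,0,0]
  e2=[0,0,1] f→[0,0] g→[0,0] h→[0,0] k→[0,0,0]
⟦path⟧: [0 1 0; 0 0 0; 0 0 0]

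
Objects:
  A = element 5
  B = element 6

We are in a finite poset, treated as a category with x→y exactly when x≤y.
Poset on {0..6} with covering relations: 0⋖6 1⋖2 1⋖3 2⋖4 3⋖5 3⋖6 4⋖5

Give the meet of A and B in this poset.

Lower bounds of A=5 and B=6: {1,3}
  1 <= 3
  3 <= 3
glb = 3

Answer: A∧B = 3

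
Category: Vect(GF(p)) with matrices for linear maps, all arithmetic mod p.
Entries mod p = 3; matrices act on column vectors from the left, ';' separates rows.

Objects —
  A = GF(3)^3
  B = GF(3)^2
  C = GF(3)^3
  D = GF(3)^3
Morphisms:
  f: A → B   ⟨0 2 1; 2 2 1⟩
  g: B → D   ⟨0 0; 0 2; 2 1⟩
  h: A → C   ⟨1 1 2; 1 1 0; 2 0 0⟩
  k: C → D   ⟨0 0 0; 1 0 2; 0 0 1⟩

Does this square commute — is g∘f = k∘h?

1) trace f;g:
  e0=[1,0,0] f→[0,2] g→[0,1,2]
  e1=[0,1,0] f→[2,2] g→[0,1,0]
  e2=[0,0,1] f→[1,1] g→[0,2,0]
  composite₁ = ⟨0 0 0; 1 1 2; 2 0 0⟩
2) trace h;k:
  e0=[1,0,0] h→[1,1,2] k→[0,2,2]
  e1=[0,1,0] h→[1,1,0] k→[0,1,0]
  e2=[0,0,1] h→[2,0,0] k→[0,2,0]
  composite₂ = ⟨0 0 0; 2 1 2; 2 0 0⟩
Equal? NO — does not commute

Answer: DOES NOT COMMUTE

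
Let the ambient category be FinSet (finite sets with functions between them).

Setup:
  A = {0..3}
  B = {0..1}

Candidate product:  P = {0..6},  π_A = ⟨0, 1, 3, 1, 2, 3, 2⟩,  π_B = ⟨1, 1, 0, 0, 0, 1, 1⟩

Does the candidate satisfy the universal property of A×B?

Answer: NOT A VALID PRODUCT — |P|=7 ≠ |A|·|B|=8

Work:
|A|·|B| = 4·2 = 8;  |P| = 7
  → cardinalities differ; no bijection possible.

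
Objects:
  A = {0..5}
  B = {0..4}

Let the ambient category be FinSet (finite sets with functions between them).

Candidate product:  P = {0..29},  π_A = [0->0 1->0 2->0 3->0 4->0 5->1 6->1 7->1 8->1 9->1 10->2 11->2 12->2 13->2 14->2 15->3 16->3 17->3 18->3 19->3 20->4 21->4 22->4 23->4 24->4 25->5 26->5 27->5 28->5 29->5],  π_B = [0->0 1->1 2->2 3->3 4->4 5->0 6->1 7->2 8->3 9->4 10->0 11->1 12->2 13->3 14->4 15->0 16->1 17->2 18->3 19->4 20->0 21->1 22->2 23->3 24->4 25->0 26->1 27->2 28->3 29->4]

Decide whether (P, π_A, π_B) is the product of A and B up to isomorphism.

|A|·|B| = 6·5 = 30;  |P| = 30
Check the pairing map k ↦ (π_A(k), π_B(k)):
  0 -> (0,0)
  1 -> (0,1)
  2 -> (0,2)
  3 -> (0,3)
  4 -> (0,4)
  5 -> (1,0)
  6 -> (1,1)
  7 -> (1,2)
  8 -> (1,3)
  9 -> (1,4)
  10 -> (2,0)
  11 -> (2,1)
  12 -> (2,2)
  13 -> (2,3)
  14 -> (2,4)
  15 -> (3,0)
  16 -> (3,1)
  17 -> (3,2)
  18 -> (3,3)
  19 -> (3,4)
  20 -> (4,0)
  21 -> (4,1)
  22 -> (4,2)
  23 -> (4,3)
  24 -> (4,4)
  25 -> (5,0)
  26 -> (5,1)
  27 -> (5,2)
  28 -> (5,3)
  29 -> (5,4)
distinct pairs in image: 30 / 30 needed
  → bijection onto A×B; projections well-typed.

Answer: VALID PRODUCT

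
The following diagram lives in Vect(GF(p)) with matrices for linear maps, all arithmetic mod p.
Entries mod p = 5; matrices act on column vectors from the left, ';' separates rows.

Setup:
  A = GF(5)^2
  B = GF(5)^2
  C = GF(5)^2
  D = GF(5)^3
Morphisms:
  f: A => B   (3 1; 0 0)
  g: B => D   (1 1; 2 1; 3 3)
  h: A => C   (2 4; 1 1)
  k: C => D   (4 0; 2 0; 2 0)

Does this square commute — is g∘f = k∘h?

1) trace f;g:
  e0=(1,0) f=>(3,0) g=>(3,1,4)
  e1=(0,1) f=>(1,0) g=>(1,2,3)
  result₁ = (3 1; 1 2; 4 3)
2) trace h;k:
  e0=(1,0) h=>(2,1) k=>(3,4,4)
  e1=(0,1) h=>(4,1) k=>(1,3,3)
  result₂ = (3 1; 4 3; 4 3)
Equal? differ; not commutative

Answer: DOES NOT COMMUTE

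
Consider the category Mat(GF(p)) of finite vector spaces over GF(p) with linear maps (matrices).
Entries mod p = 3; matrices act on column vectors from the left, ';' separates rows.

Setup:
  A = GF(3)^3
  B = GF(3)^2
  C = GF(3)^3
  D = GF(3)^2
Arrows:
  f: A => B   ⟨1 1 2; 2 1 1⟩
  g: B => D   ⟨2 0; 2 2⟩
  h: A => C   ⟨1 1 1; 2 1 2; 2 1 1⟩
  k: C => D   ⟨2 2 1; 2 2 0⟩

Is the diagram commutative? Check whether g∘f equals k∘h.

Along f;g (path 1):
  e0=(1,0,0) f=>(1,2) g=>(2,0)
  e1=(0,1,0) f=>(1,1) g=>(2,1)
  e2=(0,0,1) f=>(2,1) g=>(1,0)
  composite₁ = ⟨2 2 1; 0 1 0⟩
Along h;k (path 2):
  e0=(1,0,0) h=>(1,2,2) k=>(2,0)
  e1=(0,1,0) h=>(1,1,1) k=>(2,1)
  e2=(0,0,1) h=>(1,2,1) k=>(1,0)
  composite₂ = ⟨2 2 1; 0 1 0⟩
Equal? same morphism ✓

Answer: COMMUTES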